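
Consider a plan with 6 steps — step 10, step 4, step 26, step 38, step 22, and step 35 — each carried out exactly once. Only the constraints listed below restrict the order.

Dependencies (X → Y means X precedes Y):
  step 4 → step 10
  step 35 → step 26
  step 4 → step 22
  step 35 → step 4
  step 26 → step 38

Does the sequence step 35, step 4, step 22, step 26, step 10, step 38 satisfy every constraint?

Yes

Checking each listed constraint against this order: for instance, step 4 is in position 2 and step 10 in position 5, so that constraint holds — and the remaining constraints check out the same way.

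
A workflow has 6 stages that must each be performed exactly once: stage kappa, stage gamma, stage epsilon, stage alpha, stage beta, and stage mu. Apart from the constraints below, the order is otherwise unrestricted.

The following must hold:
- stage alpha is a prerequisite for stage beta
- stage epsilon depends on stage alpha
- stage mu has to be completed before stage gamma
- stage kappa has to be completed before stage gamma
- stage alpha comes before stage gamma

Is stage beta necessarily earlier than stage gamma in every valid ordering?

No chain of constraints connects stage beta to stage gamma in either direction.
So stage beta can come before stage gamma or after — it is not forced.

No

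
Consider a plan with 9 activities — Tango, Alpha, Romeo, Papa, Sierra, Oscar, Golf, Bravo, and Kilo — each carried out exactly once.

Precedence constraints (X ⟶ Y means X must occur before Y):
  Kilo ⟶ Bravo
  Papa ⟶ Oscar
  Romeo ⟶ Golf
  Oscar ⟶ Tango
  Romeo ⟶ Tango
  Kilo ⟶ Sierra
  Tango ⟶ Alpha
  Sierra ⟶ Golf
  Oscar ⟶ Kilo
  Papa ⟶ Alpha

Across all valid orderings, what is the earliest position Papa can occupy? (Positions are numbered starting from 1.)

1

Papa has no prerequisites at all, so it can go in position 1.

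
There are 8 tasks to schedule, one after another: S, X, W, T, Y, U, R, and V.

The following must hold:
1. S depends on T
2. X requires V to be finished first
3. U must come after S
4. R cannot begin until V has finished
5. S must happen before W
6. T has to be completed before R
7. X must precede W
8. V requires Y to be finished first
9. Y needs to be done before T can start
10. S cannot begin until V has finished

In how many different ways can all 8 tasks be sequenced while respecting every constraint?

Only Y has no prerequisites, so it must go first.
Systematically extending each partial ordering one task at a time and counting, there are 58 complete orderings.

58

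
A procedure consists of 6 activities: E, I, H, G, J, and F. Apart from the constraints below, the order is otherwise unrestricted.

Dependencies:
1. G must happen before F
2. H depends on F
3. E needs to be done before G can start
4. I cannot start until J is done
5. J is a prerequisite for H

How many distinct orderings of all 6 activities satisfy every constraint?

2 activities have no prerequisites (E, J), so any of them could come first.
Counting all ways to extend the partial order to a total order gives 14.

14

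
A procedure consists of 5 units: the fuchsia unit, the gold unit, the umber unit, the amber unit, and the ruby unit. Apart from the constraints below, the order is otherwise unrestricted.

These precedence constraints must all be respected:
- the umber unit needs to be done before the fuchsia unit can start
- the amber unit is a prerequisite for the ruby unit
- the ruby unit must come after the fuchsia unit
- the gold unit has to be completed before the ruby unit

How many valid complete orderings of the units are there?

12

The units with no prerequisites are the gold unit, the umber unit, the amber unit; any of them can be placed first.
Counting all ways to extend the partial order to a total order gives 12.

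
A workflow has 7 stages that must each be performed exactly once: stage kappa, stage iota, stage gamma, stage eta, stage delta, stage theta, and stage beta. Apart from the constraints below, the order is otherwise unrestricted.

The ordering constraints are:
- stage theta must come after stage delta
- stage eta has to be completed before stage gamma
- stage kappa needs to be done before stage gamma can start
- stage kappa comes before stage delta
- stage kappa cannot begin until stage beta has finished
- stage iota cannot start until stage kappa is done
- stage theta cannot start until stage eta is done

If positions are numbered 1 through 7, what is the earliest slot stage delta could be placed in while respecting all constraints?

3

Working backwards through the constraints from stage delta, its full set of required predecessors is stage kappa, stage beta — 2 of them.
With 2 mandatory predecessors, the earliest stage delta can sit is position 2+1 = 3, and placing just those 2 first achieves it.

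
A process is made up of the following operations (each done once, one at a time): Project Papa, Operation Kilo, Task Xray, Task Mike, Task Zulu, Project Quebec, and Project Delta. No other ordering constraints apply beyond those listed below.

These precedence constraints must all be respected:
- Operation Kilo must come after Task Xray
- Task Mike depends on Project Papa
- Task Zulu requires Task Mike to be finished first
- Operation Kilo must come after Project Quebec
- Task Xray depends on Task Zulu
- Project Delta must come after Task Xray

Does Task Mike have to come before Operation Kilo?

Yes

Tracing the constraints gives a chain: Task Mike → Task Zulu → Task Xray → Operation Kilo.
That forces Task Mike before Operation Kilo in every valid schedule.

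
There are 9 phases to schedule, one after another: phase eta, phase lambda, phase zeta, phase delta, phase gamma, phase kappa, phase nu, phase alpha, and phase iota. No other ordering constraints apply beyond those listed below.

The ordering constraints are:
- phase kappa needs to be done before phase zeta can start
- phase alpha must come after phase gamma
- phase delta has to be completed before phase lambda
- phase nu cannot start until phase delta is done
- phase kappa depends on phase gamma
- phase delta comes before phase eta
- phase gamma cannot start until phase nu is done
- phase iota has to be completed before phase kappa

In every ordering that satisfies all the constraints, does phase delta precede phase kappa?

Following the dependencies: phase delta → phase nu → phase gamma → phase kappa.
That forces phase delta before phase kappa in every valid schedule.

Yes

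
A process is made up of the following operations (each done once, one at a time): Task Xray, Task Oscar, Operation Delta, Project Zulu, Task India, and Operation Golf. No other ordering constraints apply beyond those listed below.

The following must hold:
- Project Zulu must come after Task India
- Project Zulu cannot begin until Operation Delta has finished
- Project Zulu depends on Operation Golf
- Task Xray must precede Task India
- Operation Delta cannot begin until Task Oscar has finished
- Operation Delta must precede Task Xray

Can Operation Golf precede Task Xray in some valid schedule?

The constraints leave Operation Golf and Task Xray unordered relative to each other; nothing requires Task Xray earlier.
So a valid ordering placing Operation Golf earlier than Task Xray exists.

Yes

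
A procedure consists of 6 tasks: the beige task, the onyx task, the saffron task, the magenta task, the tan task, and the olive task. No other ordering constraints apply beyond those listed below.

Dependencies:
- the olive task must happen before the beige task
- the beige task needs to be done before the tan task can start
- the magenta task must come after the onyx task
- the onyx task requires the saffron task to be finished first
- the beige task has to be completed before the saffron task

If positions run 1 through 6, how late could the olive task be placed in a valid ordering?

1

The tasks that are forced after the olive task, directly or by a chain of constraints, are the beige task, the onyx task, the saffron task, the magenta task, the tan task. That's 5 tasks.
With 5 mandatory successors out of 6 tasks total, the latest slot for the olive task is 6−5 = 1, and it's reachable by doing all non-successors before the olive task.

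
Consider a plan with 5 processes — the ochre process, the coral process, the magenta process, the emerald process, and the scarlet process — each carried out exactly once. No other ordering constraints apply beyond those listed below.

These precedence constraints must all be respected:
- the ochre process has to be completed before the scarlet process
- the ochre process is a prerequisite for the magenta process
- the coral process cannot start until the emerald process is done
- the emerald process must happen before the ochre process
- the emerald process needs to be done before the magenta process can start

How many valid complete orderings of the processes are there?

The emerald process is the only process with nothing required before it, so every ordering starts there.
Enumerating by repeatedly choosing an available process (one whose prerequisites are all placed) gives 8 distinct complete orderings.

8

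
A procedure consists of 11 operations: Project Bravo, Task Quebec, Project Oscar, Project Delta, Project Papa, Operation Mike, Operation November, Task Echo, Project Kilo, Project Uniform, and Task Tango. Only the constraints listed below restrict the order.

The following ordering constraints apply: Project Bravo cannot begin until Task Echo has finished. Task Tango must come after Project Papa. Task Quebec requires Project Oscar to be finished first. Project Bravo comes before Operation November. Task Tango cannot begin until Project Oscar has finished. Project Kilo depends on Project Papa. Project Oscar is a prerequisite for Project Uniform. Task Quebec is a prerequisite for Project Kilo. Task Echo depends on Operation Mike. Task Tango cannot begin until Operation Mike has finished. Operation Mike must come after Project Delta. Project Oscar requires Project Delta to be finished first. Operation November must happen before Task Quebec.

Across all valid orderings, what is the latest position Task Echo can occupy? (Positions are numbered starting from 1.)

The operations that are forced after Task Echo, directly or by a chain of constraints, are Project Bravo, Task Quebec, Operation November, Project Kilo. That's 4 operations.
With 4 mandatory successors out of 11 operations total, the latest slot for Task Echo is 11−4 = 7, and it's reachable by doing all non-successors before Task Echo.

7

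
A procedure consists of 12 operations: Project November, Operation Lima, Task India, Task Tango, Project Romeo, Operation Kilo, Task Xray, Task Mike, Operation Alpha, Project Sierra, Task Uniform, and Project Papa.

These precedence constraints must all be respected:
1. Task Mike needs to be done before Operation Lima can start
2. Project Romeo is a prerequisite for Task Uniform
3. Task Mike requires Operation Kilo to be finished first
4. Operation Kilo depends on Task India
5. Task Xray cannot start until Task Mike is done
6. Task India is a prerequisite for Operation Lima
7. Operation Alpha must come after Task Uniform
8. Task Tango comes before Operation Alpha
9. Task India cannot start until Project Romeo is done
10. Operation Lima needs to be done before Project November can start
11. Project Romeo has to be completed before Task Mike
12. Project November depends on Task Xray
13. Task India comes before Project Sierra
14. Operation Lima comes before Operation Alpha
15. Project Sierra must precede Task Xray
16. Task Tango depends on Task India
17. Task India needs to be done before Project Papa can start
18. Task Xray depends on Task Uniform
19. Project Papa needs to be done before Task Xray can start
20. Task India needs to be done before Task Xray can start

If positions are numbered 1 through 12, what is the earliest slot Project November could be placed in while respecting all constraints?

10

Every operation that must precede Project November has to come before it. Tracing all chains that end at Project November, those operations are: Operation Lima, Task India, Project Romeo, Operation Kilo, Task Xray, Task Mike, Project Sierra, Task Uniform, Project Papa — 9 in total.
So at minimum 9 operations come before Project November, putting Project November no earlier than position 10. That position is achievable by scheduling exactly those predecessors first.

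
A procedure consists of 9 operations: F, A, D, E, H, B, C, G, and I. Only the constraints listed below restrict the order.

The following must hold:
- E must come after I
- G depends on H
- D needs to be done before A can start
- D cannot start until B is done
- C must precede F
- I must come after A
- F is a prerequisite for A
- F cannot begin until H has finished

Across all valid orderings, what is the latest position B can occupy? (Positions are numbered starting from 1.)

The operations that are forced after B, directly or by a chain of constraints, are A, D, E, I. That's 4 operations.
With 4 mandatory successors out of 9 operations total, the latest slot for B is 9−4 = 5, and it's reachable by doing all non-successors before B.

5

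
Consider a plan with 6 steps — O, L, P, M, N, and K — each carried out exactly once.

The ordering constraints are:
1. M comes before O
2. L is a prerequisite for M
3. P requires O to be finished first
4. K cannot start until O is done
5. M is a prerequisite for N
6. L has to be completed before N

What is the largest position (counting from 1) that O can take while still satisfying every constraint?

Every step that must follow O has to come after it. Tracing all chains starting from O, those steps are: P, K — 2 in total.
With 2 mandatory successors out of 6 steps total, the latest slot for O is 6−2 = 4, and it's reachable by doing all non-successors before O.

4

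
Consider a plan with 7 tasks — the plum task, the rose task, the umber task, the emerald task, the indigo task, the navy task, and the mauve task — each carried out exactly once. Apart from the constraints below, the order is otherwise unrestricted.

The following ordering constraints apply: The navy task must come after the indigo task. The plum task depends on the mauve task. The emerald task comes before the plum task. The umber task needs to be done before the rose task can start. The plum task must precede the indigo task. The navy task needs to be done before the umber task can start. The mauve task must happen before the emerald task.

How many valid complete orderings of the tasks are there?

The mauve task is the only task with nothing required before it, so every ordering starts there.
Every task is then forced in turn, so only 1 complete ordering is consistent with the constraints.

1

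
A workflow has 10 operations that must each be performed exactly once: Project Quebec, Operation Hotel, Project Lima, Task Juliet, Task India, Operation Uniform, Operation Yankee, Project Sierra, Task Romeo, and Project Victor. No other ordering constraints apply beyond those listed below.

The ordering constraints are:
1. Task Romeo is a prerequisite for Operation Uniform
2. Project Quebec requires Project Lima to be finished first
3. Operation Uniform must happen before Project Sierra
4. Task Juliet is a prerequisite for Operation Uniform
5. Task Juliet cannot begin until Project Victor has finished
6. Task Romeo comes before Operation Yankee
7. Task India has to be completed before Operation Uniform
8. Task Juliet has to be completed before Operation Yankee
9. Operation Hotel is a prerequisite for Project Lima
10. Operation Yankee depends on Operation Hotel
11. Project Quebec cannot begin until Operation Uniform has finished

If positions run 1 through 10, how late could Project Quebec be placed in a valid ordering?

No constraint forces any operation after Project Quebec, so it can be placed last, in position 10.

10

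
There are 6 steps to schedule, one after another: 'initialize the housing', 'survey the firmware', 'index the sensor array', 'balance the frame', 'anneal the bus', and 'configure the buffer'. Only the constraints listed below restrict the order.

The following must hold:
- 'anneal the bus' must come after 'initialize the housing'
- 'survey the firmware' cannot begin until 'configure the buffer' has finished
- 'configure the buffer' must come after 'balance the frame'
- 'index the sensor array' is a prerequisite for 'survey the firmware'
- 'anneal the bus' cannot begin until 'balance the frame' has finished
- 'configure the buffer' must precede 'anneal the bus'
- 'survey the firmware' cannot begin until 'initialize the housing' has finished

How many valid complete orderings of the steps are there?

27

3 steps have no prerequisites ('initialize the housing', 'index the sensor array', 'balance the frame'), so any of them could come first.
Systematically extending each partial ordering one step at a time and counting, there are 27 complete orderings.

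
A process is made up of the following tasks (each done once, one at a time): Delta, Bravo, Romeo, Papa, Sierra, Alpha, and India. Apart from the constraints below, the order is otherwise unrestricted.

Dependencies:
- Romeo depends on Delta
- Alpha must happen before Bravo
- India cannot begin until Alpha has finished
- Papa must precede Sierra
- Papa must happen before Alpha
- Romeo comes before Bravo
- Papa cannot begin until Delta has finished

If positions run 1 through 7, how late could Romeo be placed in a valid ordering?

Following the constraints forward from Romeo, its only required successor is Bravo.
With 1 mandatory successor out of 7 tasks total, the latest slot for Romeo is 7−1 = 6, and it's reachable by doing all non-successors before Romeo.

6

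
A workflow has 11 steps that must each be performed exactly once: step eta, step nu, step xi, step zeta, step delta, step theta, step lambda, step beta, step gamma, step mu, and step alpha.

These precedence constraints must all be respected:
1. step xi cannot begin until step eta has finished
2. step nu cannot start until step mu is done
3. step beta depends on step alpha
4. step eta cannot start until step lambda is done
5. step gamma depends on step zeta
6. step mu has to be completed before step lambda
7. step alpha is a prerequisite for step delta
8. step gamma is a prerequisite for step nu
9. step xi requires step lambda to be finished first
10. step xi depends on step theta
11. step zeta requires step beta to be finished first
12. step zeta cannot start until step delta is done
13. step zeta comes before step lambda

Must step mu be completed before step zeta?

Nothing in the constraints links step mu and step zeta; they are unordered relative to each other.
A valid ordering placing step zeta before step mu exists, so the answer is no.

No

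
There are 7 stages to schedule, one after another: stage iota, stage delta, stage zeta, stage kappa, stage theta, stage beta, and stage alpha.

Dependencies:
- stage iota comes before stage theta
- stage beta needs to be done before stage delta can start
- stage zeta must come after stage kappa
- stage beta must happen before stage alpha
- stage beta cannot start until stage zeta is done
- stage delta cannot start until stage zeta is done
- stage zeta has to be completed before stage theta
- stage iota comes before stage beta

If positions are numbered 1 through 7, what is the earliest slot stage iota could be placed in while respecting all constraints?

1

No constraint forces any other stage before stage iota, so it can be placed first.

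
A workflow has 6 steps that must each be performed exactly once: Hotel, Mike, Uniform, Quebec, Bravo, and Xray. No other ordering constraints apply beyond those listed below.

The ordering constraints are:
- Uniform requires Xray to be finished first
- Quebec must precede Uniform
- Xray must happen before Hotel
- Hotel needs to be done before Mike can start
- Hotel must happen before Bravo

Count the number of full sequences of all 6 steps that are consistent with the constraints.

28

2 steps have no prerequisites (Quebec, Xray), so any of them could come first.
Enumerating by repeatedly choosing an available step (one whose prerequisites are all placed) gives 28 distinct complete orderings.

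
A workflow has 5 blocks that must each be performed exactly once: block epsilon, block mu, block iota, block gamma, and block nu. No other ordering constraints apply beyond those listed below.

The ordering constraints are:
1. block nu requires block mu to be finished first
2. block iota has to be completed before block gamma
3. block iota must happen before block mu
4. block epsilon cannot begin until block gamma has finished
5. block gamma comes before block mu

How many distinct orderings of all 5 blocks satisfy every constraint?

Block iota is the only block with nothing required before it, so every ordering starts there.
Enumerating by repeatedly choosing an available block (one whose prerequisites are all placed) gives 3 distinct complete orderings.

3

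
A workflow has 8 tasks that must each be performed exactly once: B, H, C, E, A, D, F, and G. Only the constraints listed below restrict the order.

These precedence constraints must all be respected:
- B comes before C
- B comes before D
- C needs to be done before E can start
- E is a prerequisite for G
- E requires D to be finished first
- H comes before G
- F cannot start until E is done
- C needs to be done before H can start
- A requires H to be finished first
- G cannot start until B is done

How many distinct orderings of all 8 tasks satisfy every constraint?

B is the only task with nothing required before it, so every ordering starts there.
Enumerating by repeatedly choosing an available task (one whose prerequisites are all placed) gives 42 distinct complete orderings.

42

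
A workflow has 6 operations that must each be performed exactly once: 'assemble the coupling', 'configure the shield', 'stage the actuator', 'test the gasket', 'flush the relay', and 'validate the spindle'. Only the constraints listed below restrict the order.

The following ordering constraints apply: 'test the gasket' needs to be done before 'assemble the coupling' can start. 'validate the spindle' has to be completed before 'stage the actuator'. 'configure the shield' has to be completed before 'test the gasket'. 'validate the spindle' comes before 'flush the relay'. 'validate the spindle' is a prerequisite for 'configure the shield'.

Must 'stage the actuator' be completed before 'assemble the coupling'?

'stage the actuator' and 'assemble the coupling' are not related by any chain of constraints.
A valid ordering placing 'assemble the coupling' before 'stage the actuator' exists, so the answer is no.

No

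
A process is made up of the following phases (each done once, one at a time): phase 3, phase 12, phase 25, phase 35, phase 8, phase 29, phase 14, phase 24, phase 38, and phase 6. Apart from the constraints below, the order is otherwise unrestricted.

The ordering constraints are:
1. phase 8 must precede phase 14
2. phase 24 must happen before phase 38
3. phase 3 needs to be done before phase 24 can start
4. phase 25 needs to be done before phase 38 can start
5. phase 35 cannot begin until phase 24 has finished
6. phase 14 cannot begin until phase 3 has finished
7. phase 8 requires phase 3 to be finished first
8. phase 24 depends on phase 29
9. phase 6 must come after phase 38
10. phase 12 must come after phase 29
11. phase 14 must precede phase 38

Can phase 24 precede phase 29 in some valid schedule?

No

Following phase 29 → phase 24, phase 29 must precede phase 24 in every valid ordering.
So no valid ordering can have phase 24 before phase 29.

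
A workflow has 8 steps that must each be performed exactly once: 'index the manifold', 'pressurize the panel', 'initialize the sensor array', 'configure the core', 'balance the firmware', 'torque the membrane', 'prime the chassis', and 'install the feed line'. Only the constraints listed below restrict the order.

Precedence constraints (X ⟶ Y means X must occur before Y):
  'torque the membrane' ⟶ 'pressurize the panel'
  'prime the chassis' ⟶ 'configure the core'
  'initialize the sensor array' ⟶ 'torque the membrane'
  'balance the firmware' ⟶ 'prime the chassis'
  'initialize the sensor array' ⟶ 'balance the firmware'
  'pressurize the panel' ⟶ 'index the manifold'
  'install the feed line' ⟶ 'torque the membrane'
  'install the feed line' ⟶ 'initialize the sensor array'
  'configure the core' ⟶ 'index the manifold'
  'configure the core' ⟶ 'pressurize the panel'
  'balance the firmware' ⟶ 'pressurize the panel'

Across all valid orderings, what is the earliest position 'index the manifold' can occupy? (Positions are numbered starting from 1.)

The steps that are forced before 'index the manifold', directly or transitively, are 'pressurize the panel', 'initialize the sensor array', 'configure the core', 'balance the firmware', 'torque the membrane', 'prime the chassis', 'install the feed line'. That's 7 steps.
With 7 mandatory predecessors, the earliest 'index the manifold' can sit is position 7+1 = 8, and placing just those 7 first achieves it.

8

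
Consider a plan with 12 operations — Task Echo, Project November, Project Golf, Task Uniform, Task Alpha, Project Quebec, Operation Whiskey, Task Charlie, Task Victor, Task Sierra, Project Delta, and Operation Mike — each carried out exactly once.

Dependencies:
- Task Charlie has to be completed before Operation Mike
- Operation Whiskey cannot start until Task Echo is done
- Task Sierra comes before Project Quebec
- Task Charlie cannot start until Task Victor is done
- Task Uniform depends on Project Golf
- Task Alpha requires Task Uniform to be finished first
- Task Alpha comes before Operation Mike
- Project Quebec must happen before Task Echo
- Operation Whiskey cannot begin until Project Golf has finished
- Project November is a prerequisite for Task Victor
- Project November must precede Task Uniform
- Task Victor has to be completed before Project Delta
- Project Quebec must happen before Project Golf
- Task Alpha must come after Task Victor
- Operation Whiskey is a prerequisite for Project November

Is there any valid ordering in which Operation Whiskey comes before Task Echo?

No

There is a dependency chain Task Echo → Operation Whiskey, so Operation Whiskey always comes after Task Echo.
So no valid ordering can have Operation Whiskey before Task Echo.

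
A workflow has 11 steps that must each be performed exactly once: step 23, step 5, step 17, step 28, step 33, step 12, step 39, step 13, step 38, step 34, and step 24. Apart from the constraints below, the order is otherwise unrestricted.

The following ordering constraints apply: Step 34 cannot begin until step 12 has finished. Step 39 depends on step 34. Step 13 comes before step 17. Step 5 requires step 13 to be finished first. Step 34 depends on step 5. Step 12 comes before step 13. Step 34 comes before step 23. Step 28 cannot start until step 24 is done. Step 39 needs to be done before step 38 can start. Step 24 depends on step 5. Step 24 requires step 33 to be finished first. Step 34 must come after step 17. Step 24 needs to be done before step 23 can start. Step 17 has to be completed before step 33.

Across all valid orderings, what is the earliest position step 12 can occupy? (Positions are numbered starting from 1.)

Nothing is required before step 12; it can be the very first step.

1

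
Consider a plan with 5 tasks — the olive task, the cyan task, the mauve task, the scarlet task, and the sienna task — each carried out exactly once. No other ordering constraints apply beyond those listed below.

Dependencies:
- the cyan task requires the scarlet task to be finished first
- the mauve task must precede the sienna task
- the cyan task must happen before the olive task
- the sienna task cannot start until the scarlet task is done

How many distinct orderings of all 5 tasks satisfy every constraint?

9

2 tasks have no prerequisites (the mauve task, the scarlet task), so any of them could come first.
Enumerating by repeatedly choosing an available task (one whose prerequisites are all placed) gives 9 distinct complete orderings.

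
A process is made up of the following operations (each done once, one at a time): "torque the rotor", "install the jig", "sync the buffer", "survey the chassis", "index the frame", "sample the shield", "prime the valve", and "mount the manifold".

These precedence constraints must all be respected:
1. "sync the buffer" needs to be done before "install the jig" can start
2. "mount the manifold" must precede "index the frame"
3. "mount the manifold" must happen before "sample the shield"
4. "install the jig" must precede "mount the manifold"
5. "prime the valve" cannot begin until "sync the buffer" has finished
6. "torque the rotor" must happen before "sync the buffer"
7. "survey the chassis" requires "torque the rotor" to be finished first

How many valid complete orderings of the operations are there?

"torque the rotor" is the only operation with nothing required before it, so every ordering starts there.
Systematically extending each partial ordering one operation at a time and counting, there are 70 complete orderings.

70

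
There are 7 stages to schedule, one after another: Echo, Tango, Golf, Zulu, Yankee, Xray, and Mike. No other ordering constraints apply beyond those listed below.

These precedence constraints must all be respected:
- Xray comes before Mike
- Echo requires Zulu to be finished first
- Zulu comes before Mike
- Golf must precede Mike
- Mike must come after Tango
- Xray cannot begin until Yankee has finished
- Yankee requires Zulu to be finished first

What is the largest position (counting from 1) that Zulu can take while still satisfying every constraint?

Every stage that must follow Zulu has to come after it. Tracing all chains starting from Zulu, those stages are: Echo, Yankee, Xray, Mike — 4 in total.
With 4 mandatory successors out of 7 stages total, the latest slot for Zulu is 7−4 = 3, and it's reachable by doing all non-successors before Zulu.

3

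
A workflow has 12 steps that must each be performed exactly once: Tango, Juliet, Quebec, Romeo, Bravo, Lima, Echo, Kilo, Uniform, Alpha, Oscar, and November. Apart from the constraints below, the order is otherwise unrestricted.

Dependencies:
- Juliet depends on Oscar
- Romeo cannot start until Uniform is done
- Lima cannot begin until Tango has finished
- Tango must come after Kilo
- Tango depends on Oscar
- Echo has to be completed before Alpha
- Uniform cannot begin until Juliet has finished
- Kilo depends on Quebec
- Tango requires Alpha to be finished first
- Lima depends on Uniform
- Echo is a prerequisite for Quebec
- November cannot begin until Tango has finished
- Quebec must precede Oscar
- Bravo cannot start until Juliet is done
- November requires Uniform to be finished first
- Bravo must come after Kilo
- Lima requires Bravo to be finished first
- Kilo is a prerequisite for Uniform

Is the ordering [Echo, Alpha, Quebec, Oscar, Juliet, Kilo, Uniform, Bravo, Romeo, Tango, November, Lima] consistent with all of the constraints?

Yes

Every stated constraint is respected: Alpha sits at position 2, ahead of Tango at position 10, and each of the other listed pairs likewise has the predecessor earlier in the sequence.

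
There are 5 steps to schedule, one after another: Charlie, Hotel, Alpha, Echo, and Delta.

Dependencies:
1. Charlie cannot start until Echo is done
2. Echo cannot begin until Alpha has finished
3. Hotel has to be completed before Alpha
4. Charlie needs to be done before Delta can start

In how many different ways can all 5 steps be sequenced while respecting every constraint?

Only Hotel has no prerequisites, so it must go first.
Continuing from there, at each step only one step has all its prerequisites placed, so the ordering is fully determined — there is exactly 1.

1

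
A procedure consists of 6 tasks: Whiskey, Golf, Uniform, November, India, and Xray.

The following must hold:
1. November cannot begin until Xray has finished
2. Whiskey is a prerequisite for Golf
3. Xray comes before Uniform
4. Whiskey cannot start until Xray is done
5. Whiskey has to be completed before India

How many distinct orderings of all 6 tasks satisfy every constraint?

Xray is the only task with nothing required before it, so every ordering starts there.
Enumerating by repeatedly choosing an available task (one whose prerequisites are all placed) gives 40 distinct complete orderings.

40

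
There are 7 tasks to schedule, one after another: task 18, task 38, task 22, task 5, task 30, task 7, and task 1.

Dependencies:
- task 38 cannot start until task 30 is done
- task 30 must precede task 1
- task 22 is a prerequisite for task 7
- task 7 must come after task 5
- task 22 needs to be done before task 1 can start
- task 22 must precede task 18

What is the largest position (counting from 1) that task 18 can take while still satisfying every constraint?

7

No constraint forces any task after task 18, so it can be placed last, in position 7.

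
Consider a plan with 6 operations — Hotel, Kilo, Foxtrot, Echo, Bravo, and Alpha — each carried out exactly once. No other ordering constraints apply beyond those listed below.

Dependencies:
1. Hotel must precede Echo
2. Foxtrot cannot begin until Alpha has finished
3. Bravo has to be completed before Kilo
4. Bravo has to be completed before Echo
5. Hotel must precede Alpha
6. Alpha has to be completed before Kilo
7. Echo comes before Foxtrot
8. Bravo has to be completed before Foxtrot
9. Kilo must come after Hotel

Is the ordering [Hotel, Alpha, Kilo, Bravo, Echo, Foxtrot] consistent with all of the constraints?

The sequence places Kilo ahead of Bravo.
But one of the constraints requires Bravo before Kilo, so this ordering violates it.

No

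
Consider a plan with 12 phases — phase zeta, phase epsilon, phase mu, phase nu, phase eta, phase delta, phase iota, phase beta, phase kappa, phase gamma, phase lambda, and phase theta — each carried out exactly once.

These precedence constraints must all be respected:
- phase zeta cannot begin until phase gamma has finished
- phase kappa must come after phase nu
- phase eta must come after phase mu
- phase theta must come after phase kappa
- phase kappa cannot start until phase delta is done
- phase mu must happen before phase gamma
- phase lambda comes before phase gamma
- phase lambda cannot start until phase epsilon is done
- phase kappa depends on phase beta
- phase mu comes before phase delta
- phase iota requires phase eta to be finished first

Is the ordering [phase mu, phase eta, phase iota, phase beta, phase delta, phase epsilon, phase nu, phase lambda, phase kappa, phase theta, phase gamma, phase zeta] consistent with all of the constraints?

Going through the constraints one by one, each required predecessor appears earlier in the sequence than its dependent — e.g. phase mu (position 1) is before phase gamma (position 11), as required.

Yes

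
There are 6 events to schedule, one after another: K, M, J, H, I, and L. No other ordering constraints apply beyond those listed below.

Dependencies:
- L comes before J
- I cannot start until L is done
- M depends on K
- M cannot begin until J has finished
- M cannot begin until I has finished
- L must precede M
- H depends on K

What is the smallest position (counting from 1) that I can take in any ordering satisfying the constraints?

2

Working backwards through the constraints from I, its only required predecessor is L.
With 1 mandatory predecessor, the earliest I can sit is position 1+1 = 2, and placing just that one first achieves it.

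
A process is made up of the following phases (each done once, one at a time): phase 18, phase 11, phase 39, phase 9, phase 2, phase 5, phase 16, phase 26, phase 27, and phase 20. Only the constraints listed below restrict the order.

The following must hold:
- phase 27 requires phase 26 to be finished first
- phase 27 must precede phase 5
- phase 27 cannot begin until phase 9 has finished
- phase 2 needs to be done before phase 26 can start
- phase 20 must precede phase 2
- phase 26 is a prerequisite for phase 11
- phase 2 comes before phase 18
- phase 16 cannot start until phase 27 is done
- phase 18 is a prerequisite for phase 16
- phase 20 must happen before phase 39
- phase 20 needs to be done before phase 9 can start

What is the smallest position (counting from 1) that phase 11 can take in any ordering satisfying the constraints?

4

The phases that are forced before phase 11, directly or transitively, are phase 2, phase 26, phase 20. That's 3 phases.
With 3 mandatory predecessors, the earliest phase 11 can sit is position 3+1 = 4, and placing just those 3 first achieves it.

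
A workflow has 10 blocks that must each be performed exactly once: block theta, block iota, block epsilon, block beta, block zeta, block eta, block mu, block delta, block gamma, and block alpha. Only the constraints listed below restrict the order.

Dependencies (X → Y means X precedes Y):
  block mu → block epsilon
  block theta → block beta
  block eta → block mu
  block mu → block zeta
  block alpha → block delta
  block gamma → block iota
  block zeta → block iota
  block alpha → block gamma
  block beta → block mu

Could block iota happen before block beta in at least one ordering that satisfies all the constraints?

No

Following block beta → block mu → block zeta → block iota, block beta must precede block iota in every valid ordering.
Hence block iota can never be scheduled before block beta.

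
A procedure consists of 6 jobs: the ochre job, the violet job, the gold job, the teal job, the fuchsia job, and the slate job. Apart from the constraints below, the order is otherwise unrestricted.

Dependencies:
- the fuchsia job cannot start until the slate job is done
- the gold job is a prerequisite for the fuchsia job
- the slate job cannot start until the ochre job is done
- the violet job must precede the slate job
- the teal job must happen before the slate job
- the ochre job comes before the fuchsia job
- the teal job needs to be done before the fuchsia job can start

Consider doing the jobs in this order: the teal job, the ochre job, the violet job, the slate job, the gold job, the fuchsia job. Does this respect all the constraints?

Yes

Every stated constraint is respected: the teal job sits at position 1, ahead of the fuchsia job at position 6, and each of the other listed pairs likewise has the predecessor earlier in the sequence.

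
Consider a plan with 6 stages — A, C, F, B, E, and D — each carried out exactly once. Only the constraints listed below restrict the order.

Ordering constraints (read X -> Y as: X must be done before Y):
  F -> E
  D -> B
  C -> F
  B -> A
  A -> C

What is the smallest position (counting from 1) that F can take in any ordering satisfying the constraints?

5

Working backwards through the constraints from F, its full set of required predecessors is A, C, B, D — 4 of them.
So at minimum 4 stages come before F, putting F no earlier than position 5. That position is achievable by scheduling exactly those predecessors first.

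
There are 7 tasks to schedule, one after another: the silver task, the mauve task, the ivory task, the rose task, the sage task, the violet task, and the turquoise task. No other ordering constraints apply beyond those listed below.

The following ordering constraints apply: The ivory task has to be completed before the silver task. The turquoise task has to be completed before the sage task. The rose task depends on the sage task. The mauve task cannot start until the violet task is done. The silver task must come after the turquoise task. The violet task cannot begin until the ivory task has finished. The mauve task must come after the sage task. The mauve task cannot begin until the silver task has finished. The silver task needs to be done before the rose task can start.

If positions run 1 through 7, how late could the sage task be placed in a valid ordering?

Every task that must follow the sage task has to come after it. Tracing all chains starting from the sage task, those tasks are: the mauve task, the rose task — 2 in total.
With 2 mandatory successors out of 7 tasks total, the latest slot for the sage task is 7−2 = 5, and it's reachable by doing all non-successors before the sage task.

5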